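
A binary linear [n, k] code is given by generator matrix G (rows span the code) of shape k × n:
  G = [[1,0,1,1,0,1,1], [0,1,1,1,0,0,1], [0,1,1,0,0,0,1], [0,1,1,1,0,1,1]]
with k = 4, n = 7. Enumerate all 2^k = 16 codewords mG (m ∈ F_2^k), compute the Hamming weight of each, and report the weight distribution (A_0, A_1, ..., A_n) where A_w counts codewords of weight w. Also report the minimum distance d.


Weight distribution: A_0 = 1, A_1 = 2, A_2 = 2, A_3 = 4, A_4 = 5, A_5 = 2. Minimum distance d = 1.

Enumerate all 2^4 = 16 messages m ∈ F_2^4.
For each, compute codeword c = mG in F_2^7, then tally its weight.
  m = 0000 → c = 0000000, weight = 0.
  m = 1000 → c = 1011011, weight = 5.
  m = 0100 → c = 0111001, weight = 4.
  m = 1100 → c = 1100010, weight = 3.
  m = 0010 → c = 0110001, weight = 3.
  m = 1010 → c = 1101010, weight = 4.
  m = 0110 → c = 0001000, weight = 1.
  m = 1110 → c = 1010011, weight = 4.
  m = 0001 → c = 0111011, weight = 5.
  m = 1001 → c = 1100000, weight = 2.
  m = 0101 → c = 0000010, weight = 1.
  m = 1101 → c = 1011001, weight = 4.
  m = 0011 → c = 0001010, weight = 2.
  m = 1011 → c = 1010001, weight = 3.
  m = 0111 → c = 0110011, weight = 4.
  m = 1111 → c = 1101000, weight = 3.
Tally weights:
  weight 0: 1 codewords.
  weight 1: 2 codewords.
  weight 2: 2 codewords.
  weight 3: 4 codewords.
  weight 4: 5 codewords.
  weight 5: 2 codewords.
Minimum distance d = smallest w > 0 with A_w > 0 = 1.
Sanity: Σ A_w = 16 = 2^4 = 16 ✓.


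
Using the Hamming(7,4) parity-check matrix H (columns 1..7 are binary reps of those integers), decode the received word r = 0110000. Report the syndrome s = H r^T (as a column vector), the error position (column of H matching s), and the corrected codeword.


s = (0, 0, 1)^T, error position = 1, corrected codeword c = 1110000

Compute s = H r^T mod 2 one row at a time:
  s_1 = 0 + 0 + 0 + 0 = 0 ≡ 0 (mod 2).
  s_2 = 1 + 1 + 0 + 0 = 2 ≡ 0 (mod 2).
  s_3 = 0 + 1 + 0 + 0 = 1 ≡ 1 (mod 2).
s = (0, 0, 1)^T — this equals column 1 of H (binary 001), so error is at position 1.
Correct: flip bit 1 of r = 0110000 to get c = 1110000.


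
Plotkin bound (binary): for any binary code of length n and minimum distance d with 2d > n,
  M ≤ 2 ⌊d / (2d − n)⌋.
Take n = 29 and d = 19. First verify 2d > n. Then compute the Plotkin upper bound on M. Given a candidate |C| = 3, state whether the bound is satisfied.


Plotkin bound M ≤ 4; given |C| = 3 ≤ bound (satisfied).

Check applicability: 2d = 38, n = 29.
2d − n = 9 > 0, so Plotkin applies.
Compute d/(2d−n) = 19/9 ≈ 2.1111.
⌊d/(2d−n)⌋ = 2.
Plotkin bound: M ≤ 2·2 = 4.
Given |C| = 3, check: satisfied.
This |C| is below the Plotkin bound.


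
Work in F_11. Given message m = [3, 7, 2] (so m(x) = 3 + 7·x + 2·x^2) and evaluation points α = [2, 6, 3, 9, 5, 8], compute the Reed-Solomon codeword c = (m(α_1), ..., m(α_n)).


c = [3, 7, 9, 8, 0, 0]

Message polynomial: m(x) = 3 + 7·x + 2·x^2 (mod 11).
For each evaluation point α_i, compute m(α_i) mod 11:
  α_1 = 2: Horner steps 2 → 0 → 3, so m(2) = 3.
  α_2 = 6: Horner steps 2 → 8 → 7, so m(6) = 7.
  α_3 = 3: Horner steps 2 → 2 → 9, so m(3) = 9.
  α_4 = 9: Horner steps 2 → 3 → 8, so m(9) = 8.
  α_5 = 5: Horner steps 2 → 6 → 0, so m(5) = 0.
  α_6 = 8: Horner steps 2 → 1 → 0, so m(8) = 0.
Codeword c = [3, 7, 9, 8, 0, 0] ∈ F_11^6.


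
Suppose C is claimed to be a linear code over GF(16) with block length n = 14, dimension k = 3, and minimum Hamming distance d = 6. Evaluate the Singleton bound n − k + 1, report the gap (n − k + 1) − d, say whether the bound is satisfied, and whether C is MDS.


Singleton RHS = n − k + 1 = 12, slack = 6, bound satisfied, not MDS.

Singleton bound: d ≤ n − k + 1.
Here n = 14, k = 3, so n − k + 1 = 12.
Given d = 6, check d ≤ 12: YES.
Slack = (n − k + 1) − d = 6.
The code is NOT MDS (slack = 6 > 0).
Description: the claimed parameters are [14, 3, 6]_16; such a code would be non-MDS.


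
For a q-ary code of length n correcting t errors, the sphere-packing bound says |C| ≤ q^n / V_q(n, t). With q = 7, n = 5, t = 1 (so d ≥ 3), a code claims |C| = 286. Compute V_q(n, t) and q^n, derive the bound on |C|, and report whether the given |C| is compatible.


V_q(n, t) = 31, q^n = 16807, Hamming bound = 542, |C| = 286 ≤ bound (satisfied).

Step 1: Compute V_q(n, t) = Σ_{j=0}^1 C(n, j) (q−1)^j.
  j = 0: C(5,0)·(6)^0 = 1·1 = 1.
  j = 1: C(5,1)·(6)^1 = 5·6 = 30.
  V_q(n, t) = 1 + 30 = 31.
Step 2: q^n = 7^5 = 16807.
Step 3: Hamming bound ⌊q^n / V_q(n,t)⌋ = ⌊16807/31⌋ = 542.
Step 4: Compare |C| = 286 to 542: satisfied.
The claimed |C| lies below the Hamming bound.


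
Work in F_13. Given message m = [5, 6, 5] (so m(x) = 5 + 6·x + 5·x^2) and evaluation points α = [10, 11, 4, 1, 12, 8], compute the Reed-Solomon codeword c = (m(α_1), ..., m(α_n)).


c = [6, 0, 5, 3, 4, 9]

Message polynomial: m(x) = 5 + 6·x + 5·x^2 (mod 13).
For each evaluation point α_i, compute m(α_i) mod 13:
  α_1 = 10: Horner steps 5 → 4 → 6, so m(10) = 6.
  α_2 = 11: Horner steps 5 → 9 → 0, so m(11) = 0.
  α_3 = 4: Horner steps 5 → 0 → 5, so m(4) = 5.
  α_4 = 1: Horner steps 5 → 11 → 3, so m(1) = 3.
  α_5 = 12: Horner steps 5 → 1 → 4, so m(12) = 4.
  α_6 = 8: Horner steps 5 → 7 → 9, so m(8) = 9.
Codeword c = [6, 0, 5, 3, 4, 9] ∈ F_13^6.


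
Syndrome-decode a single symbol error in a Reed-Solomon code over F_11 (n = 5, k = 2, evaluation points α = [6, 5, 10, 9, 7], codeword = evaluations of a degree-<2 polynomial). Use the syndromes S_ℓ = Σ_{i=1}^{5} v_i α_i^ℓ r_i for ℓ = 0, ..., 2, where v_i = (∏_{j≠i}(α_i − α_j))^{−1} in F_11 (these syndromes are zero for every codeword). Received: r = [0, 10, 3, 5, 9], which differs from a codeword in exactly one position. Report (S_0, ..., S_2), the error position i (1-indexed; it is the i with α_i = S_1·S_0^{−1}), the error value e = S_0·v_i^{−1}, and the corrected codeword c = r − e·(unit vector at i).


S = (9, 1, 5), error at position 2, error magnitude e = 8, c = [0, 2, 3, 5, 9].

Step 1: column multipliers v_i = (∏_{j≠i}(α_i − α_j))^{−1} mod 11.
  i = 1 (α = 6): (6−5)(6−10)(6−9)(6−7) = 1·(−4)·(−3)·(−1) = −12 ≡ 10, so v_1 = 10^{−1} = 10 (mod 11).
  i = 2 (α = 5): (5−6)(5−10)(5−9)(5−7) = (−1)·(−5)·(−4)·(−2) = 40 ≡ 7, so v_2 = 7^{−1} = 8 (mod 11).
  i = 3 (α = 10): (10−6)(10−5)(10−9)(10−7) = 4·5·1·3 = 60 ≡ 5, so v_3 = 5^{−1} = 9 (mod 11).
  i = 4 (α = 9): (9−6)(9−5)(9−10)(9−7) = 3·4·(−1)·2 = −24 ≡ 9, so v_4 = 9^{−1} = 5 (mod 11).
  i = 5 (α = 7): (7−6)(7−5)(7−10)(7−9) = 1·2·(−3)·(−2) = 12 ≡ 1, so v_5 = 1^{−1} = 1 (mod 11).
  v = [10, 8, 9, 5, 1].
Step 2: syndromes of r = [0, 10, 3, 5, 9] (all sums mod 11).
  S_0 = Σ v_i r_i = 10·0 + 8·10 + 9·3 + 5·5 + 1·9 = 141 ≡ 9.
  S_1 = Σ v_i α_i r_i = 10·6·0 + 8·5·10 + 9·10·3 + 5·9·5 + 1·7·9 = 958 ≡ 1.
  α_i^2 mod 11 = [3, 3, 1, 4, 5].
  S_2 = Σ v_i α_i^2 r_i = 10·3·0 + 8·3·10 + 9·1·3 + 5·4·5 + 1·5·9 = 412 ≡ 5.
  S = (9, 1, 5) ≠ 0, so r is not a codeword (an error is present).
Step 3: locate the error. For a single error e at position i, S_ℓ = v_i·e·α_i^ℓ, so α_err = S_1/S_0.
  S_0^{−1} = 9^{−1} = 5 (mod 11), so α_err = 1·5 = 5 ≡ 5 = α_2. Error position i = 2.
  Consistency check: S_2/S_1 = 5·1 = 5 ≡ 5 = α_err ✓ (single-error assumption holds).
Step 4: error magnitude e = S_0/v_2 = S_0·∏_{j≠2}(α_2 − α_j) = 9·7 = 63 ≡ 8 (mod 11).
Step 5: correct position 2: c_2 = r_2 − e = 10 − 8 ≡ 2 (mod 11). Hence c = [0, 2, 3, 5, 9].
  Check: interpolating c through the α_i gives m(x) = 1 + 9·x (degree < 2) with m(α_i) = c_i for every i, so c is indeed a codeword.


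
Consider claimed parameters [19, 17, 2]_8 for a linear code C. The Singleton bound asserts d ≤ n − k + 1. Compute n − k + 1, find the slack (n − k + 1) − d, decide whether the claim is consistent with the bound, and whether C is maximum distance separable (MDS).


Singleton RHS = n − k + 1 = 3, slack = 1, bound satisfied, not MDS.

Singleton bound: d ≤ n − k + 1.
Here n = 19, k = 17, so n − k + 1 = 3.
Given d = 2, check d ≤ 3: YES.
Slack = (n − k + 1) − d = 1.
The code is NOT MDS (slack = 1 > 0).
Description: the claimed parameters are [19, 17, 2]_8; such a code would be non-MDS.


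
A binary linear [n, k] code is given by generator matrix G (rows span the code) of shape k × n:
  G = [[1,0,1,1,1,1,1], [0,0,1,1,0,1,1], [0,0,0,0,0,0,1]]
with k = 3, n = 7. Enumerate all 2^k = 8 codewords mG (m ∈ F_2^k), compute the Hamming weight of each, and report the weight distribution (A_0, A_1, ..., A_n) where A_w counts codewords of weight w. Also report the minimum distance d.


Weight distribution: A_0 = 1, A_1 = 1, A_2 = 1, A_3 = 2, A_4 = 1, A_5 = 1, A_6 = 1. Minimum distance d = 1.

Enumerate all 2^3 = 8 messages m ∈ F_2^3.
For each, compute codeword c = mG in F_2^7, then tally its weight.
  m = 000 → c = 0000000, weight = 0.
  m = 100 → c = 1011111, weight = 6.
  m = 010 → c = 0011011, weight = 4.
  m = 110 → c = 1000100, weight = 2.
  m = 001 → c = 0000001, weight = 1.
  m = 101 → c = 1011110, weight = 5.
  m = 011 → c = 0011010, weight = 3.
  m = 111 → c = 1000101, weight = 3.
Tally weights:
  weight 0: 1 codewords.
  weight 1: 1 codewords.
  weight 2: 1 codewords.
  weight 3: 2 codewords.
  weight 4: 1 codewords.
  weight 5: 1 codewords.
  weight 6: 1 codewords.
Minimum distance d = smallest w > 0 with A_w > 0 = 1.
Sanity: Σ A_w = 8 = 2^3 = 8 ✓.


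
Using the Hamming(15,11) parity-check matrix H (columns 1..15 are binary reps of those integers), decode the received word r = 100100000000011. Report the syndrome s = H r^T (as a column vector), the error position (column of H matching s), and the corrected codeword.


s = (0, 1, 0, 0)^T, error position = 4, corrected codeword c = 100000000000011

Compute s = H r^T mod 2 one row at a time:
  s_1 = 0 + 0 + 0 + 0 + 0 + 0 + 1 + 1 = 2 ≡ 0 (mod 2).
  s_2 = 1 + 0 + 0 + 0 + 0 + 0 + 1 + 1 = 3 ≡ 1 (mod 2).
  s_3 = 0 + 0 + 0 + 0 + 0 + 0 + 1 + 1 = 2 ≡ 0 (mod 2).
  s_4 = 1 + 0 + 0 + 0 + 0 + 0 + 0 + 1 = 2 ≡ 0 (mod 2).
s = (0, 1, 0, 0)^T — this equals column 4 of H (binary 0100), so error is at position 4.
Correct: flip bit 4 of r = 100100000000011 to get c = 100000000000011.


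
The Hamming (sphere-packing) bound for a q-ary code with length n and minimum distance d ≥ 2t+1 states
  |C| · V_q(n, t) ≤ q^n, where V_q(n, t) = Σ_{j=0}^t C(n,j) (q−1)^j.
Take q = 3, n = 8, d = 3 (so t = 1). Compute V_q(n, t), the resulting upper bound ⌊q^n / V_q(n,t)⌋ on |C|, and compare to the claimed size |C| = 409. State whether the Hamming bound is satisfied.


V_q(n, t) = 17, q^n = 6561, Hamming bound = 385, |C| = 409 > bound (violated).

Step 1: Compute V_q(n, t) = Σ_{j=0}^1 C(n, j) (q−1)^j.
  j = 0: C(8,0)·(2)^0 = 1·1 = 1.
  j = 1: C(8,1)·(2)^1 = 8·2 = 16.
  V_q(n, t) = 1 + 16 = 17.
Step 2: q^n = 3^8 = 6561.
Step 3: Hamming bound ⌊q^n / V_q(n,t)⌋ = ⌊6561/17⌋ = 385.
Step 4: Compare |C| = 409 to 385: violated.
The claimed |C| lies above the Hamming bound, so no 3-ary code of length 8 with d ≥ 3 can have 409 codewords.


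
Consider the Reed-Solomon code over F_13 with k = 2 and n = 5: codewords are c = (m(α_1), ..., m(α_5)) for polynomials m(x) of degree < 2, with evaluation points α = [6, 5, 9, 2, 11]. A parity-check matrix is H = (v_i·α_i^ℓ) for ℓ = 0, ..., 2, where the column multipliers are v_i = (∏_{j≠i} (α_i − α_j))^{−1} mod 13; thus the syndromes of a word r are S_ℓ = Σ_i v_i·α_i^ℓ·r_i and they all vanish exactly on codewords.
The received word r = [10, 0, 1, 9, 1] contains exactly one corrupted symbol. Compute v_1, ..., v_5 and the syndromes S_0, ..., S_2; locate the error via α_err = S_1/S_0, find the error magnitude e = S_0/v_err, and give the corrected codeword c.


S = (12, 2, 9), error at position 5, error magnitude e = 6, c = [10, 0, 1, 9, 8].

Step 1: column multipliers v_i = (∏_{j≠i}(α_i − α_j))^{−1} mod 13.
  i = 1 (α = 6): (6−5)(6−9)(6−2)(6−11) = 1·(−3)·4·(−5) = 60 ≡ 8, so v_1 = 8^{−1} = 5 (mod 13).
  i = 2 (α = 5): (5−6)(5−9)(5−2)(5−11) = (−1)·(−4)·3·(−6) = −72 ≡ 6, so v_2 = 6^{−1} = 11 (mod 13).
  i = 3 (α = 9): (9−6)(9−5)(9−2)(9−11) = 3·4·7·(−2) = −168 ≡ 1, so v_3 = 1^{−1} = 1 (mod 13).
  i = 4 (α = 2): (2−6)(2−5)(2−9)(2−11) = (−4)·(−3)·(−7)·(−9) = 756 ≡ 2, so v_4 = 2^{−1} = 7 (mod 13).
  i = 5 (α = 11): (11−6)(11−5)(11−9)(11−2) = 5·6·2·9 = 540 ≡ 7, so v_5 = 7^{−1} = 2 (mod 13).
  v = [5, 11, 1, 7, 2].
Step 2: syndromes of r = [10, 0, 1, 9, 1] (all sums mod 13).
  S_0 = Σ v_i r_i = 5·10 + 11·0 + 1·1 + 7·9 + 2·1 = 116 ≡ 12.
  S_1 = Σ v_i α_i r_i = 5·6·10 + 11·5·0 + 1·9·1 + 7·2·9 + 2·11·1 = 457 ≡ 2.
  α_i^2 mod 13 = [10, 12, 3, 4, 4].
  S_2 = Σ v_i α_i^2 r_i = 5·10·10 + 11·12·0 + 1·3·1 + 7·4·9 + 2·4·1 = 763 ≡ 9.
  S = (12, 2, 9) ≠ 0, so r is not a codeword (an error is present).
Step 3: locate the error. For a single error e at position i, S_ℓ = v_i·e·α_i^ℓ, so α_err = S_1/S_0.
  S_0^{−1} = 12^{−1} = 12 (mod 13), so α_err = 2·12 = 24 ≡ 11 = α_5. Error position i = 5.
  Consistency check: S_2/S_1 = 9·7 = 63 ≡ 11 = α_err ✓ (single-error assumption holds).
Step 4: error magnitude e = S_0/v_5 = S_0·∏_{j≠5}(α_5 − α_j) = 12·7 = 84 ≡ 6 (mod 13).
Step 5: correct position 5: c_5 = r_5 − e = 1 − 6 ≡ 8 (mod 13). Hence c = [10, 0, 1, 9, 8].
  Check: interpolating c through the α_i gives m(x) = 2 + 10·x (degree < 2) with m(α_i) = c_i for every i, so c is indeed a codeword.


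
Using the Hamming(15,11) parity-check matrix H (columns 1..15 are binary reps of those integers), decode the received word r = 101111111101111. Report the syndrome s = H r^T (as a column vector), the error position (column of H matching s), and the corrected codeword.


s = (1, 0, 0, 1)^T, error position = 9, corrected codeword c = 101111110101111

Compute s = H r^T mod 2 one row at a time:
  s_1 = 1 + 1 + 1 + 0 + 1 + 1 + 1 + 1 = 7 ≡ 1 (mod 2).
  s_2 = 1 + 1 + 1 + 1 + 1 + 1 + 1 + 1 = 8 ≡ 0 (mod 2).
  s_3 = 0 + 1 + 1 + 1 + 1 + 0 + 1 + 1 = 6 ≡ 0 (mod 2).
  s_4 = 1 + 1 + 1 + 1 + 1 + 0 + 1 + 1 = 7 ≡ 1 (mod 2).
s = (1, 0, 0, 1)^T — this equals column 9 of H (binary 1001), so error is at position 9.
Correct: flip bit 9 of r = 101111111101111 to get c = 101111110101111.


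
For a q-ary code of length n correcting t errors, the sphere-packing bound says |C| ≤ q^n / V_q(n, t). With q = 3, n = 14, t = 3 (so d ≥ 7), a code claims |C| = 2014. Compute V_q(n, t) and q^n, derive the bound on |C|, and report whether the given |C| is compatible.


V_q(n, t) = 3305, q^n = 4782969, Hamming bound = 1447, |C| = 2014 > bound (violated).

Step 1: Compute V_q(n, t) = Σ_{j=0}^3 C(n, j) (q−1)^j.
  j = 0: C(14,0)·(2)^0 = 1·1 = 1.
  j = 1: C(14,1)·(2)^1 = 14·2 = 28.
  j = 2: C(14,2)·(2)^2 = 91·4 = 364.
  j = 3: C(14,3)·(2)^3 = 364·8 = 2912.
  V_q(n, t) = 1 + 28 + 364 + 2912 = 3305.
Step 2: q^n = 3^14 = 4782969.
Step 3: Hamming bound ⌊q^n / V_q(n,t)⌋ = ⌊4782969/3305⌋ = 1447.
Step 4: Compare |C| = 2014 to 1447: violated.
The claimed |C| lies above the Hamming bound, so no 3-ary code of length 14 with d ≥ 7 can have 2014 codewords.


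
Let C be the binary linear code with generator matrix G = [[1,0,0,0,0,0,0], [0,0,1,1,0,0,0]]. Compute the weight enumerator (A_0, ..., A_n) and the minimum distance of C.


Weight distribution: A_0 = 1, A_1 = 1, A_2 = 1, A_3 = 1. Minimum distance d = 1.

Enumerate all 2^2 = 4 messages m ∈ F_2^2.
For each, compute codeword c = mG in F_2^7, then tally its weight.
  m = 00 → c = 0000000, weight = 0.
  m = 10 → c = 1000000, weight = 1.
  m = 01 → c = 0011000, weight = 2.
  m = 11 → c = 1011000, weight = 3.
Tally weights:
  weight 0: 1 codewords.
  weight 1: 1 codewords.
  weight 2: 1 codewords.
  weight 3: 1 codewords.
Minimum distance d = smallest w > 0 with A_w > 0 = 1.
Sanity: Σ A_w = 4 = 2^2 = 4 ✓.


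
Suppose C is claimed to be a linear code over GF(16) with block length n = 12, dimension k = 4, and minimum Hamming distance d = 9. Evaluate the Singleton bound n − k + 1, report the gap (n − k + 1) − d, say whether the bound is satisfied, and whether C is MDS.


Singleton RHS = n − k + 1 = 9, slack = 0, bound satisfied, MDS.

Singleton bound: d ≤ n − k + 1.
Here n = 12, k = 4, so n − k + 1 = 9.
Given d = 9, check d ≤ 9: YES.
Slack = (n − k + 1) − d = 0.
The code is MDS (slack = 0).
Description: the claimed parameters are [12, 4, 9]_16; such a code would be MDS (meets Singleton bound).


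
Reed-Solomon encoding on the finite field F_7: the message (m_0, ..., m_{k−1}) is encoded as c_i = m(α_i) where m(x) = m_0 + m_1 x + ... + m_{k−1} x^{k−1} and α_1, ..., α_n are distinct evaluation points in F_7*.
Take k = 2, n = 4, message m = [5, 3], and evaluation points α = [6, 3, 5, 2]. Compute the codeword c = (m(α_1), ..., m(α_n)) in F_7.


c = [2, 0, 6, 4]

Message polynomial: m(x) = 5 + 3·x (mod 7).
For each evaluation point α_i, compute m(α_i) mod 7:
  α_1 = 6: Horner steps 3 → 2, so m(6) = 2.
  α_2 = 3: Horner steps 3 → 0, so m(3) = 0.
  α_3 = 5: Horner steps 3 → 6, so m(5) = 6.
  α_4 = 2: Horner steps 3 → 4, so m(2) = 4.
Codeword c = [2, 0, 6, 4] ∈ F_7^4.


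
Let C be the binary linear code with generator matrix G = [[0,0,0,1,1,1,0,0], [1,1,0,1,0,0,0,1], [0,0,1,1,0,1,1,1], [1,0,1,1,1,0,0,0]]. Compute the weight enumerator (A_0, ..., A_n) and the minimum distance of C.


Weight distribution: A_0 = 1, A_2 = 1, A_3 = 2, A_4 = 5, A_5 = 6, A_6 = 1. Minimum distance d = 2.

Enumerate all 2^4 = 16 messages m ∈ F_2^4.
For each, compute codeword c = mG in F_2^8, then tally its weight.
  m = 0000 → c = 00000000, weight = 0.
  m = 1000 → c = 00011100, weight = 3.
  m = 0100 → c = 11010001, weight = 4.
  m = 1100 → c = 11001101, weight = 5.
  m = 0010 → c = 00110111, weight = 5.
  m = 1010 → c = 00101011, weight = 4.
  m = 0110 → c = 11100110, weight = 5.
  m = 1110 → c = 11111010, weight = 6.
  m = 0001 → c = 10111000, weight = 4.
  m = 1001 → c = 10100100, weight = 3.
  m = 0101 → c = 01101001, weight = 4.
  m = 1101 → c = 01110101, weight = 5.
  m = 0011 → c = 10001111, weight = 5.
  m = 1011 → c = 10010011, weight = 4.
  m = 0111 → c = 01011110, weight = 5.
  m = 1111 → c = 01000010, weight = 2.
Tally weights:
  weight 0: 1 codewords.
  weight 2: 1 codewords.
  weight 3: 2 codewords.
  weight 4: 5 codewords.
  weight 5: 6 codewords.
  weight 6: 1 codewords.
Minimum distance d = smallest w > 0 with A_w > 0 = 2.
Sanity: Σ A_w = 16 = 2^4 = 16 ✓.


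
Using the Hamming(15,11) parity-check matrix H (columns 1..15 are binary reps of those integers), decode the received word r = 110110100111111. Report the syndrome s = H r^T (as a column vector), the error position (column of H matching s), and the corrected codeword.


s = (0, 1, 0, 0)^T, error position = 4, corrected codeword c = 110010100111111

Compute s = H r^T mod 2 one row at a time:
  s_1 = 0 + 0 + 1 + 1 + 1 + 1 + 1 + 1 = 6 ≡ 0 (mod 2).
  s_2 = 1 + 1 + 0 + 1 + 1 + 1 + 1 + 1 = 7 ≡ 1 (mod 2).
  s_3 = 1 + 0 + 0 + 1 + 1 + 1 + 1 + 1 = 6 ≡ 0 (mod 2).
  s_4 = 1 + 0 + 1 + 1 + 0 + 1 + 1 + 1 = 6 ≡ 0 (mod 2).
s = (0, 1, 0, 0)^T — this equals column 4 of H (binary 0100), so error is at position 4.
Correct: flip bit 4 of r = 110110100111111 to get c = 110010100111111.


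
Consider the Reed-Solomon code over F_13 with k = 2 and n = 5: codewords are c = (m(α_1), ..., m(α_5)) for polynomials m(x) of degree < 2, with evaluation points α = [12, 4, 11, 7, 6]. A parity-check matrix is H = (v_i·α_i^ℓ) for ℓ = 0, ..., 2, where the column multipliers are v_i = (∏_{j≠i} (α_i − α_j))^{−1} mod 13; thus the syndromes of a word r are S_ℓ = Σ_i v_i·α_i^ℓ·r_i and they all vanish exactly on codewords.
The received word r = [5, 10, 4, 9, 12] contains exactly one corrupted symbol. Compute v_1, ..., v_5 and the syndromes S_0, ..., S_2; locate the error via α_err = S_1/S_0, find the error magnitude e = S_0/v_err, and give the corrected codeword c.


S = (6, 3, 8), error at position 4, error magnitude e = 9, c = [5, 10, 4, 0, 12].

Step 1: column multipliers v_i = (∏_{j≠i}(α_i − α_j))^{−1} mod 13.
  i = 1 (α = 12): (12−4)(12−11)(12−7)(12−6) = 8·1·5·6 = 240 ≡ 6, so v_1 = 6^{−1} = 11 (mod 13).
  i = 2 (α = 4): (4−12)(4−11)(4−7)(4−6) = (−8)·(−7)·(−3)·(−2) = 336 ≡ 11, so v_2 = 11^{−1} = 6 (mod 13).
  i = 3 (α = 11): (11−12)(11−4)(11−7)(11−6) = (−1)·7·4·5 = −140 ≡ 3, so v_3 = 3^{−1} = 9 (mod 13).
  i = 4 (α = 7): (7−12)(7−4)(7−11)(7−6) = (−5)·3·(−4)·1 = 60 ≡ 8, so v_4 = 8^{−1} = 5 (mod 13).
  i = 5 (α = 6): (6−12)(6−4)(6−11)(6−7) = (−6)·2·(−5)·(−1) = −60 ≡ 5, so v_5 = 5^{−1} = 8 (mod 13).
  v = [11, 6, 9, 5, 8].
Step 2: syndromes of r = [5, 10, 4, 9, 12] (all sums mod 13).
  S_0 = Σ v_i r_i = 11·5 + 6·10 + 9·4 + 5·9 + 8·12 = 292 ≡ 6.
  S_1 = Σ v_i α_i r_i = 11·12·5 + 6·4·10 + 9·11·4 + 5·7·9 + 8·6·12 = 2187 ≡ 3.
  α_i^2 mod 13 = [1, 3, 4, 10, 10].
  S_2 = Σ v_i α_i^2 r_i = 11·1·5 + 6·3·10 + 9·4·4 + 5·10·9 + 8·10·12 = 1789 ≡ 8.
  S = (6, 3, 8) ≠ 0, so r is not a codeword (an error is present).
Step 3: locate the error. For a single error e at position i, S_ℓ = v_i·e·α_i^ℓ, so α_err = S_1/S_0.
  S_0^{−1} = 6^{−1} = 11 (mod 13), so α_err = 3·11 = 33 ≡ 7 = α_4. Error position i = 4.
  Consistency check: S_2/S_1 = 8·9 = 72 ≡ 7 = α_err ✓ (single-error assumption holds).
Step 4: error magnitude e = S_0/v_4 = S_0·∏_{j≠4}(α_4 − α_j) = 6·8 = 48 ≡ 9 (mod 13).
Step 5: correct position 4: c_4 = r_4 − e = 9 − 9 ≡ 0 (mod 13). Hence c = [5, 10, 4, 0, 12].
  Check: interpolating c through the α_i gives m(x) = 6 + 1·x (degree < 2) with m(α_i) = c_i for every i, so c is indeed a codeword.


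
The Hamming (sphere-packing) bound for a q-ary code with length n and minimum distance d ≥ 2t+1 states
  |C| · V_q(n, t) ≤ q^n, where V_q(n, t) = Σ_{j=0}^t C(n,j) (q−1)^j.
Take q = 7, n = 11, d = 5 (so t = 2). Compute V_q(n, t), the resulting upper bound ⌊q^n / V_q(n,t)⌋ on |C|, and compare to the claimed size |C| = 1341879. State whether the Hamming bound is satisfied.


V_q(n, t) = 2047, q^n = 1977326743, Hamming bound = 965963, |C| = 1341879 > bound (violated).

Step 1: Compute V_q(n, t) = Σ_{j=0}^2 C(n, j) (q−1)^j.
  j = 0: C(11,0)·(6)^0 = 1·1 = 1.
  j = 1: C(11,1)·(6)^1 = 11·6 = 66.
  j = 2: C(11,2)·(6)^2 = 55·36 = 1980.
  V_q(n, t) = 1 + 66 + 1980 = 2047.
Step 2: q^n = 7^11 = 1977326743.
Step 3: Hamming bound ⌊q^n / V_q(n,t)⌋ = ⌊1977326743/2047⌋ = 965963.
Step 4: Compare |C| = 1341879 to 965963: violated.
The claimed |C| lies above the Hamming bound, so no 7-ary code of length 11 with d ≥ 5 can have 1341879 codewords.


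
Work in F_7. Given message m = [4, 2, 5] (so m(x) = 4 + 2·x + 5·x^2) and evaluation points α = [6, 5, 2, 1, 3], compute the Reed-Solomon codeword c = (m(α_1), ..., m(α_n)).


c = [0, 6, 0, 4, 6]

Message polynomial: m(x) = 4 + 2·x + 5·x^2 (mod 7).
For each evaluation point α_i, compute m(α_i) mod 7:
  α_1 = 6: Horner steps 5 → 4 → 0, so m(6) = 0.
  α_2 = 5: Horner steps 5 → 6 → 6, so m(5) = 6.
  α_3 = 2: Horner steps 5 → 5 → 0, so m(2) = 0.
  α_4 = 1: Horner steps 5 → 0 → 4, so m(1) = 4.
  α_5 = 3: Horner steps 5 → 3 → 6, so m(3) = 6.
Codeword c = [0, 6, 0, 4, 6] ∈ F_7^5.


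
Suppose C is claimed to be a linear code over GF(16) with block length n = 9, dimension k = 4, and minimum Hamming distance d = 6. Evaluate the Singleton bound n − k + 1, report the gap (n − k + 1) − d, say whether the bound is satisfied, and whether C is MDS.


Singleton RHS = n − k + 1 = 6, slack = 0, bound satisfied, MDS.

Singleton bound: d ≤ n − k + 1.
Here n = 9, k = 4, so n − k + 1 = 6.
Given d = 6, check d ≤ 6: YES.
Slack = (n − k + 1) − d = 0.
The code is MDS (slack = 0).
Description: the claimed parameters are [9, 4, 6]_16; such a code would be MDS (meets Singleton bound).


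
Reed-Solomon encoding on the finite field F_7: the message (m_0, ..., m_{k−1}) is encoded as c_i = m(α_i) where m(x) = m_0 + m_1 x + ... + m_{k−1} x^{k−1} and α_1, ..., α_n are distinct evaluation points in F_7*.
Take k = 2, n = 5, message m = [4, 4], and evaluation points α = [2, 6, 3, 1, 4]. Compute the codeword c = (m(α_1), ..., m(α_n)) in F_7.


c = [5, 0, 2, 1, 6]

Message polynomial: m(x) = 4 + 4·x (mod 7).
For each evaluation point α_i, compute m(α_i) mod 7:
  α_1 = 2: Horner steps 4 → 5, so m(2) = 5.
  α_2 = 6: Horner steps 4 → 0, so m(6) = 0.
  α_3 = 3: Horner steps 4 → 2, so m(3) = 2.
  α_4 = 1: Horner steps 4 → 1, so m(1) = 1.
  α_5 = 4: Horner steps 4 → 6, so m(4) = 6.
Codeword c = [5, 0, 2, 1, 6] ∈ F_7^5.


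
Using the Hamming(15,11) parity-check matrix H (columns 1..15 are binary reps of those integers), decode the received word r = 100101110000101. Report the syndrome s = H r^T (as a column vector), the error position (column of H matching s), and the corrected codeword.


s = (1, 1, 1, 0)^T, error position = 14, corrected codeword c = 100101110000111

Compute s = H r^T mod 2 one row at a time:
  s_1 = 1 + 0 + 0 + 0 + 0 + 1 + 0 + 1 = 3 ≡ 1 (mod 2).
  s_2 = 1 + 0 + 1 + 1 + 0 + 1 + 0 + 1 = 5 ≡ 1 (mod 2).
  s_3 = 0 + 0 + 1 + 1 + 0 + 0 + 0 + 1 = 3 ≡ 1 (mod 2).
  s_4 = 1 + 0 + 0 + 1 + 0 + 0 + 1 + 1 = 4 ≡ 0 (mod 2).
s = (1, 1, 1, 0)^T — this equals column 14 of H (binary 1110), so error is at position 14.
Correct: flip bit 14 of r = 100101110000101 to get c = 100101110000111.


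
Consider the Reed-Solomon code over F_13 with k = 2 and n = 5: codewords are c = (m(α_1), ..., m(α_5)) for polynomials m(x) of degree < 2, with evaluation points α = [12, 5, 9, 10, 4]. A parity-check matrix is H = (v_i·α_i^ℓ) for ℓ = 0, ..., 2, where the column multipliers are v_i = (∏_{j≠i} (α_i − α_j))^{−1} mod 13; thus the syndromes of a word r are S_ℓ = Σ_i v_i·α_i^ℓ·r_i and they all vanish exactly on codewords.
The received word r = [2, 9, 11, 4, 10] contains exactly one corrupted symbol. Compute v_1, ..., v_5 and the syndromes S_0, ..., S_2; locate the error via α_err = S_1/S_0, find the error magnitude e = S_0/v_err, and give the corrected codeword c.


S = (4, 10, 12), error at position 3, error magnitude e = 6, c = [2, 9, 5, 4, 10].

Step 1: column multipliers v_i = (∏_{j≠i}(α_i − α_j))^{−1} mod 13.
  i = 1 (α = 12): (12−5)(12−9)(12−10)(12−4) = 7·3·2·8 = 336 ≡ 11, so v_1 = 11^{−1} = 6 (mod 13).
  i = 2 (α = 5): (5−12)(5−9)(5−10)(5−4) = (−7)·(−4)·(−5)·1 = −140 ≡ 3, so v_2 = 3^{−1} = 9 (mod 13).
  i = 3 (α = 9): (9−12)(9−5)(9−10)(9−4) = (−3)·4·(−1)·5 = 60 ≡ 8, so v_3 = 8^{−1} = 5 (mod 13).
  i = 4 (α = 10): (10−12)(10−5)(10−9)(10−4) = (−2)·5·1·6 = −60 ≡ 5, so v_4 = 5^{−1} = 8 (mod 13).
  i = 5 (α = 4): (4−12)(4−5)(4−9)(4−10) = (−8)·(−1)·(−5)·(−6) = 240 ≡ 6, so v_5 = 6^{−1} = 11 (mod 13).
  v = [6, 9, 5, 8, 11].
Step 2: syndromes of r = [2, 9, 11, 4, 10] (all sums mod 13).
  S_0 = Σ v_i r_i = 6·2 + 9·9 + 5·11 + 8·4 + 11·10 = 290 ≡ 4.
  S_1 = Σ v_i α_i r_i = 6·12·2 + 9·5·9 + 5·9·11 + 8·10·4 + 11·4·10 = 1804 ≡ 10.
  α_i^2 mod 13 = [1, 12, 3, 9, 3].
  S_2 = Σ v_i α_i^2 r_i = 6·1·2 + 9·12·9 + 5·3·11 + 8·9·4 + 11·3·10 = 1767 ≡ 12.
  S = (4, 10, 12) ≠ 0, so r is not a codeword (an error is present).
Step 3: locate the error. For a single error e at position i, S_ℓ = v_i·e·α_i^ℓ, so α_err = S_1/S_0.
  S_0^{−1} = 4^{−1} = 10 (mod 13), so α_err = 10·10 = 100 ≡ 9 = α_3. Error position i = 3.
  Consistency check: S_2/S_1 = 12·4 = 48 ≡ 9 = α_err ✓ (single-error assumption holds).
Step 4: error magnitude e = S_0/v_3 = S_0·∏_{j≠3}(α_3 − α_j) = 4·8 = 32 ≡ 6 (mod 13).
Step 5: correct position 3: c_3 = r_3 − e = 11 − 6 ≡ 5 (mod 13). Hence c = [2, 9, 5, 4, 10].
  Check: interpolating c through the α_i gives m(x) = 1 + 12·x (degree < 2) with m(α_i) = c_i for every i, so c is indeed a codeword.


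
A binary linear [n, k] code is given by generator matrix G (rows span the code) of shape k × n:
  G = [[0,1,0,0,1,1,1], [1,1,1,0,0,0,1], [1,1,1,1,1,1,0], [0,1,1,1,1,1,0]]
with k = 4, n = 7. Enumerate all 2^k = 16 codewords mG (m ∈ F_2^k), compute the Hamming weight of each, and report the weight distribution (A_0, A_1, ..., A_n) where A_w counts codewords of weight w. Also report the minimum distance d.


Weight distribution: A_0 = 1, A_1 = 1, A_2 = 1, A_3 = 4, A_4 = 5, A_5 = 3, A_6 = 1. Minimum distance d = 1.

Enumerate all 2^4 = 16 messages m ∈ F_2^4.
For each, compute codeword c = mG in F_2^7, then tally its weight.
  m = 0000 → c = 0000000, weight = 0.
  m = 1000 → c = 0100111, weight = 4.
  m = 0100 → c = 1110001, weight = 4.
  m = 1100 → c = 1010110, weight = 4.
  m = 0010 → c = 1111110, weight = 6.
  m = 1010 → c = 1011001, weight = 4.
  m = 0110 → c = 0001111, weight = 4.
  m = 1110 → c = 0101000, weight = 2.
  m = 0001 → c = 0111110, weight = 5.
  m = 1001 → c = 0011001, weight = 3.
  m = 0101 → c = 1001111, weight = 5.
  m = 1101 → c = 1101000, weight = 3.
  m = 0011 → c = 1000000, weight = 1.
  m = 1011 → c = 1100111, weight = 5.
  m = 0111 → c = 0110001, weight = 3.
  m = 1111 → c = 0010110, weight = 3.
Tally weights:
  weight 0: 1 codewords.
  weight 1: 1 codewords.
  weight 2: 1 codewords.
  weight 3: 4 codewords.
  weight 4: 5 codewords.
  weight 5: 3 codewords.
  weight 6: 1 codewords.
Minimum distance d = smallest w > 0 with A_w > 0 = 1.
Sanity: Σ A_w = 16 = 2^4 = 16 ✓.


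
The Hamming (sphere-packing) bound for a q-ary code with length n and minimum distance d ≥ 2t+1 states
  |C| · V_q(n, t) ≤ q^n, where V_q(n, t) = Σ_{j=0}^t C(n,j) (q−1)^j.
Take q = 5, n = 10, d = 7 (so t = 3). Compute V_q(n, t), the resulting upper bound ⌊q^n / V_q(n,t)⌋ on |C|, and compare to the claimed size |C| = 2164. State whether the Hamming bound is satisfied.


V_q(n, t) = 8441, q^n = 9765625, Hamming bound = 1156, |C| = 2164 > bound (violated).

Step 1: Compute V_q(n, t) = Σ_{j=0}^3 C(n, j) (q−1)^j.
  j = 0: C(10,0)·(4)^0 = 1·1 = 1.
  j = 1: C(10,1)·(4)^1 = 10·4 = 40.
  j = 2: C(10,2)·(4)^2 = 45·16 = 720.
  j = 3: C(10,3)·(4)^3 = 120·64 = 7680.
  V_q(n, t) = 1 + 40 + 720 + 7680 = 8441.
Step 2: q^n = 5^10 = 9765625.
Step 3: Hamming bound ⌊q^n / V_q(n,t)⌋ = ⌊9765625/8441⌋ = 1156.
Step 4: Compare |C| = 2164 to 1156: violated.
The claimed |C| lies above the Hamming bound, so no 5-ary code of length 10 with d ≥ 7 can have 2164 codewords.


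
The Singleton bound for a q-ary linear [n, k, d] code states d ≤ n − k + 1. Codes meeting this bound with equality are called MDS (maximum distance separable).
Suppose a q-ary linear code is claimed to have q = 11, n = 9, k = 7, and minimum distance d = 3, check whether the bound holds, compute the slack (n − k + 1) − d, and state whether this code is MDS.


Singleton RHS = n − k + 1 = 3, slack = 0, bound satisfied, MDS.

Singleton bound: d ≤ n − k + 1.
Here n = 9, k = 7, so n − k + 1 = 3.
Given d = 3, check d ≤ 3: YES.
Slack = (n − k + 1) − d = 0.
The code is MDS (slack = 0).
Description: the claimed parameters are [9, 7, 3]_11; such a code would be MDS (meets Singleton bound).


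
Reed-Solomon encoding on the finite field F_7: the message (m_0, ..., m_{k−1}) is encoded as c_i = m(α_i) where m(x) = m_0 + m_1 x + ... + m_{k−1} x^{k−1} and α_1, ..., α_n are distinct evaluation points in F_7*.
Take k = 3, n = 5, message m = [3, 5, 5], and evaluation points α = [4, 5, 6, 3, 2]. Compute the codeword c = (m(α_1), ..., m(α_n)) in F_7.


c = [5, 6, 3, 0, 5]

Message polynomial: m(x) = 3 + 5·x + 5·x^2 (mod 7).
For each evaluation point α_i, compute m(α_i) mod 7:
  α_1 = 4: Horner steps 5 → 4 → 5, so m(4) = 5.
  α_2 = 5: Horner steps 5 → 2 → 6, so m(5) = 6.
  α_3 = 6: Horner steps 5 → 0 → 3, so m(6) = 3.
  α_4 = 3: Horner steps 5 → 6 → 0, so m(3) = 0.
  α_5 = 2: Horner steps 5 → 1 → 5, so m(2) = 5.
Codeword c = [5, 6, 3, 0, 5] ∈ F_7^5.


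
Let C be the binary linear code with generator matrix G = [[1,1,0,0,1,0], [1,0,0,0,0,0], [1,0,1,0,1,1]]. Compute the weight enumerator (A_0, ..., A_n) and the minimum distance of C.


Weight distribution: A_0 = 1, A_1 = 1, A_2 = 1, A_3 = 3, A_4 = 2. Minimum distance d = 1.

Enumerate all 2^3 = 8 messages m ∈ F_2^3.
For each, compute codeword c = mG in F_2^6, then tally its weight.
  m = 000 → c = 000000, weight = 0.
  m = 100 → c = 110010, weight = 3.
  m = 010 → c = 100000, weight = 1.
  m = 110 → c = 010010, weight = 2.
  m = 001 → c = 101011, weight = 4.
  m = 101 → c = 011001, weight = 3.
  m = 011 → c = 001011, weight = 3.
  m = 111 → c = 111001, weight = 4.
Tally weights:
  weight 0: 1 codewords.
  weight 1: 1 codewords.
  weight 2: 1 codewords.
  weight 3: 3 codewords.
  weight 4: 2 codewords.
Minimum distance d = smallest w > 0 with A_w > 0 = 1.
Sanity: Σ A_w = 8 = 2^3 = 8 ✓.


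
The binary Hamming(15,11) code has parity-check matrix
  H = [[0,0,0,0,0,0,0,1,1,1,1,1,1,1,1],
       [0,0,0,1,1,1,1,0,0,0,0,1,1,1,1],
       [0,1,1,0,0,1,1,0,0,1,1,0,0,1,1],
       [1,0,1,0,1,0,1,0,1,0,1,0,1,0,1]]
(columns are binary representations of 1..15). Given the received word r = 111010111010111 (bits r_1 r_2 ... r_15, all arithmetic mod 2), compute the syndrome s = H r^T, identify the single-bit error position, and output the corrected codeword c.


s = (0, 1, 0, 0)^T, error position = 4, corrected codeword c = 111110111010111

Compute s = H r^T mod 2 one row at a time:
  s_1 = 1 + 1 + 0 + 1 + 0 + 1 + 1 + 1 = 6 ≡ 0 (mod 2).
  s_2 = 0 + 1 + 0 + 1 + 0 + 1 + 1 + 1 = 5 ≡ 1 (mod 2).
  s_3 = 1 + 1 + 0 + 1 + 0 + 1 + 1 + 1 = 6 ≡ 0 (mod 2).
  s_4 = 1 + 1 + 1 + 1 + 1 + 1 + 1 + 1 = 8 ≡ 0 (mod 2).
s = (0, 1, 0, 0)^T — this equals column 4 of H (binary 0100), so error is at position 4.
Correct: flip bit 4 of r = 111010111010111 to get c = 111110111010111.


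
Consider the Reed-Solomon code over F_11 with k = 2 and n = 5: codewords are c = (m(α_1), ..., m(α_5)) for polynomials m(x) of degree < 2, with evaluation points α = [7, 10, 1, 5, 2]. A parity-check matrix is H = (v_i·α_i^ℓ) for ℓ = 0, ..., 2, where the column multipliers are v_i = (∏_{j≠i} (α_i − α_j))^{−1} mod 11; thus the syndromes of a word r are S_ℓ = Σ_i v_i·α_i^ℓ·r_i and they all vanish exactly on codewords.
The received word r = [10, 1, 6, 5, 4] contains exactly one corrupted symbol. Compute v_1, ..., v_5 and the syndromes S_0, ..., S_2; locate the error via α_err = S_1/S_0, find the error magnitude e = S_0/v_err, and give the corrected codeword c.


S = (1, 2, 4), error at position 5, error magnitude e = 1, c = [10, 1, 6, 5, 3].

Step 1: column multipliers v_i = (∏_{j≠i}(α_i − α_j))^{−1} mod 11.
  i = 1 (α = 7): (7−10)(7−1)(7−5)(7−2) = (−3)·6·2·5 = −180 ≡ 7, so v_1 = 7^{−1} = 8 (mod 11).
  i = 2 (α = 10): (10−7)(10−1)(10−5)(10−2) = 3·9·5·8 = 1080 ≡ 2, so v_2 = 2^{−1} = 6 (mod 11).
  i = 3 (α = 1): (1−7)(1−10)(1−5)(1−2) = (−6)·(−9)·(−4)·(−1) = 216 ≡ 7, so v_3 = 7^{−1} = 8 (mod 11).
  i = 4 (α = 5): (5−7)(5−10)(5−1)(5−2) = (−2)·(−5)·4·3 = 120 ≡ 10, so v_4 = 10^{−1} = 10 (mod 11).
  i = 5 (α = 2): (2−7)(2−10)(2−1)(2−5) = (−5)·(−8)·1·(−3) = −120 ≡ 1, so v_5 = 1^{−1} = 1 (mod 11).
  v = [8, 6, 8, 10, 1].
Step 2: syndromes of r = [10, 1, 6, 5, 4] (all sums mod 11).
  S_0 = Σ v_i r_i = 8·10 + 6·1 + 8·6 + 10·5 + 1·4 = 188 ≡ 1.
  S_1 = Σ v_i α_i r_i = 8·7·10 + 6·10·1 + 8·1·6 + 10·5·5 + 1·2·4 = 926 ≡ 2.
  α_i^2 mod 11 = [5, 1, 1, 3, 4].
  S_2 = Σ v_i α_i^2 r_i = 8·5·10 + 6·1·1 + 8·1·6 + 10·3·5 + 1·4·4 = 620 ≡ 4.
  S = (1, 2, 4) ≠ 0, so r is not a codeword (an error is present).
Step 3: locate the error. For a single error e at position i, S_ℓ = v_i·e·α_i^ℓ, so α_err = S_1/S_0.
  S_0^{−1} = 1^{−1} = 1 (mod 11), so α_err = 2·1 = 2 ≡ 2 = α_5. Error position i = 5.
  Consistency check: S_2/S_1 = 4·6 = 24 ≡ 2 = α_err ✓ (single-error assumption holds).
Step 4: error magnitude e = S_0/v_5 = S_0·∏_{j≠5}(α_5 − α_j) = 1·1 = 1 ≡ 1 (mod 11).
Step 5: correct position 5: c_5 = r_5 − e = 4 − 1 ≡ 3 (mod 11). Hence c = [10, 1, 6, 5, 3].
  Check: interpolating c through the α_i gives m(x) = 9 + 8·x (degree < 2) with m(α_i) = c_i for every i, so c is indeed a codeword.


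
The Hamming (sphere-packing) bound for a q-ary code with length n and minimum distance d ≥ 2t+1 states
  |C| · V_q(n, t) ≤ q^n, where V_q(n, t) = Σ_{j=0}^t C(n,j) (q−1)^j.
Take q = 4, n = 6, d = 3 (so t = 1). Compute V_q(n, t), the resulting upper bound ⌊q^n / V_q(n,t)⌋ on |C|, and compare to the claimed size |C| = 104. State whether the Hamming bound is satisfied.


V_q(n, t) = 19, q^n = 4096, Hamming bound = 215, |C| = 104 ≤ bound (satisfied).

Step 1: Compute V_q(n, t) = Σ_{j=0}^1 C(n, j) (q−1)^j.
  j = 0: C(6,0)·(3)^0 = 1·1 = 1.
  j = 1: C(6,1)·(3)^1 = 6·3 = 18.
  V_q(n, t) = 1 + 18 = 19.
Step 2: q^n = 4^6 = 4096.
Step 3: Hamming bound ⌊q^n / V_q(n,t)⌋ = ⌊4096/19⌋ = 215.
Step 4: Compare |C| = 104 to 215: satisfied.
The claimed |C| lies below the Hamming bound.


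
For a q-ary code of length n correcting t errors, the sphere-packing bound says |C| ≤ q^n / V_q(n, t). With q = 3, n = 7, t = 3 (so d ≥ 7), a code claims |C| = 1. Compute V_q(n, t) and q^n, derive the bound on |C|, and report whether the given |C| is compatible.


V_q(n, t) = 379, q^n = 2187, Hamming bound = 5, |C| = 1 ≤ bound (satisfied).

Step 1: Compute V_q(n, t) = Σ_{j=0}^3 C(n, j) (q−1)^j.
  j = 0: C(7,0)·(2)^0 = 1·1 = 1.
  j = 1: C(7,1)·(2)^1 = 7·2 = 14.
  j = 2: C(7,2)·(2)^2 = 21·4 = 84.
  j = 3: C(7,3)·(2)^3 = 35·8 = 280.
  V_q(n, t) = 1 + 14 + 84 + 280 = 379.
Step 2: q^n = 3^7 = 2187.
Step 3: Hamming bound ⌊q^n / V_q(n,t)⌋ = ⌊2187/379⌋ = 5.
Step 4: Compare |C| = 1 to 5: satisfied.
The claimed |C| lies below the Hamming bound.


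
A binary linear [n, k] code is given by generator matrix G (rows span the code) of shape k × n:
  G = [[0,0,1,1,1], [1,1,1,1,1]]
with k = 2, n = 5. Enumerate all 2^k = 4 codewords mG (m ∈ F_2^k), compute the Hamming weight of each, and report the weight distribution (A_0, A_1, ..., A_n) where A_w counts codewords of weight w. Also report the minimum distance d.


Weight distribution: A_0 = 1, A_2 = 1, A_3 = 1, A_5 = 1. Minimum distance d = 2.

Enumerate all 2^2 = 4 messages m ∈ F_2^2.
For each, compute codeword c = mG in F_2^5, then tally its weight.
  m = 00 → c = 00000, weight = 0.
  m = 10 → c = 00111, weight = 3.
  m = 01 → c = 11111, weight = 5.
  m = 11 → c = 11000, weight = 2.
Tally weights:
  weight 0: 1 codewords.
  weight 2: 1 codewords.
  weight 3: 1 codewords.
  weight 5: 1 codewords.
Minimum distance d = smallest w > 0 with A_w > 0 = 2.
Sanity: Σ A_w = 4 = 2^2 = 4 ✓.


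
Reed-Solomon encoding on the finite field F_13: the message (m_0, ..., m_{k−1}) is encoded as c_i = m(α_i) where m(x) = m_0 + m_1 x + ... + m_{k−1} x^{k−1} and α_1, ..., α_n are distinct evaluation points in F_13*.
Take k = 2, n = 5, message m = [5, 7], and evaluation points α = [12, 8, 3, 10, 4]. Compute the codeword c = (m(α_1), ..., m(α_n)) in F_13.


c = [11, 9, 0, 10, 7]

Message polynomial: m(x) = 5 + 7·x (mod 13).
For each evaluation point α_i, compute m(α_i) mod 13:
  α_1 = 12: Horner steps 7 → 11, so m(12) = 11.
  α_2 = 8: Horner steps 7 → 9, so m(8) = 9.
  α_3 = 3: Horner steps 7 → 0, so m(3) = 0.
  α_4 = 10: Horner steps 7 → 10, so m(10) = 10.
  α_5 = 4: Horner steps 7 → 7, so m(4) = 7.
Codeword c = [11, 9, 0, 10, 7] ∈ F_13^5.


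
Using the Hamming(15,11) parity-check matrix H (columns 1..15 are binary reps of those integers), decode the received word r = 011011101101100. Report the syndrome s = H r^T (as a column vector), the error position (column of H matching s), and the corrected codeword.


s = (0, 1, 1, 1)^T, error position = 7, corrected codeword c = 011011001101100

Compute s = H r^T mod 2 one row at a time:
  s_1 = 0 + 1 + 1 + 0 + 1 + 1 + 0 + 0 = 4 ≡ 0 (mod 2).
  s_2 = 0 + 1 + 1 + 1 + 1 + 1 + 0 + 0 = 5 ≡ 1 (mod 2).
  s_3 = 1 + 1 + 1 + 1 + 1 + 0 + 0 + 0 = 5 ≡ 1 (mod 2).
  s_4 = 0 + 1 + 1 + 1 + 1 + 0 + 1 + 0 = 5 ≡ 1 (mod 2).
s = (0, 1, 1, 1)^T — this equals column 7 of H (binary 0111), so error is at position 7.
Correct: flip bit 7 of r = 011011101101100 to get c = 011011001101100.
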